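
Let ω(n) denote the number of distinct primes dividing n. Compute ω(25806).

25806 = 2 · 12903
12903 = 3 · 4301
4301 = 11 · 391
391 = 17 · 23
25806 = 2 · 3 · 11 · 17 · 23, which has 5 distinct prime factors.

5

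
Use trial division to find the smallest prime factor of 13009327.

13009327 is odd.
Digit sum 25, not divisible by 3.
Ends in 7: not divisible by 5.
7: 13009327 = 7·1858475 + 2
11: 13009327 = 11·1182666 + 1
13: 13009327 = 13·1000717 + 6
17: 13009327 = 17·765254 + 9
19: 13009327 = 19·684701 + 8
23: 13009327 = 23·565622 + 21
29: 13009327 = 29·448597 + 14
31: 13009327 = 31·419655 + 22
37: 13009327 = 37·351603 + 16
41: 13009327 = 41·317300 + 27
43: 13009327 = 43·302542 + 21
47: 13009327 = 47·276794 + 9
53: 13009327 = 53·245459

53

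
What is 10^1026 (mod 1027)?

482

10^1 ≡ 10 (mod 1027)
10^2 ≡ 10^2 = 100 ≡ 100 (mod 1027)
10^4 ≡ 100^2 = 10000 ≡ 757 (mod 1027)
10^8 ≡ 757^2 = 573049 ≡ 1010 (mod 1027)
10^16 ≡ 1010^2 = 1020100 ≡ 289 (mod 1027)
10^32 ≡ 289^2 = 83521 ≡ 334 (mod 1027)
10^64 ≡ 334^2 = 111556 ≡ 640 (mod 1027)
10^128 ≡ 640^2 = 409600 ≡ 854 (mod 1027)
10^256 ≡ 854^2 = 729316 ≡ 146 (mod 1027)
10^512 ≡ 146^2 = 21316 ≡ 776 (mod 1027)
10^1024 ≡ 776^2 = 602176 ≡ 354 (mod 1027)
1026 = 1024 + 2 in binary powers of 2.
So 10^1026 ≡ 354 · 100 ≡ 482 (mod 1027).
Since 482 ≠ 1, base 10 is a Fermat witness: 1027 is composite.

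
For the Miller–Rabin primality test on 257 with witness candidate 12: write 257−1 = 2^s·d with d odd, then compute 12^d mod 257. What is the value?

12

257 − 1 = 256 = 2^8 · 1, so d = 1.
12^1 ≡ 12 (mod 257)
1 = 1 in binary powers of 2.
So 12^1 ≡ 12 ≡ 12 (mod 257).
Squaring chain: 12 → 144 → 176 → 136 → 249 → 64 → 241 → 256; reaches −1, so base 12 does not prove 257 composite.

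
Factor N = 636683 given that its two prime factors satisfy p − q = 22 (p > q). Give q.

787

Since p = q + 22, we have 636683 = q(q + 22), so q² + 22q − 636683 = 0.
Discriminant: 22² + 4·636683 = 484 + 2546732 = 2547216; √2547216 = 1596.
q = (−22 + 1596)/2 = 787, and p = q + 22 = 809.
Check: 787 · 809 = 636683.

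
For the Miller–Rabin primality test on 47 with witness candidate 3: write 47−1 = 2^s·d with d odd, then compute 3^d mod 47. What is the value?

1

47 − 1 = 46 = 2^1 · 23, so d = 23.
3^1 ≡ 3 (mod 47)
3^2 ≡ 3^2 = 9 ≡ 9 (mod 47)
3^4 ≡ 9^2 = 81 ≡ 34 (mod 47)
3^8 ≡ 34^2 = 1156 ≡ 28 (mod 47)
3^16 ≡ 28^2 = 784 ≡ 32 (mod 47)
23 = 16 + 4 + 2 + 1 in binary powers of 2.
So 3^23 ≡ 32 · 34 · 9 · 3 ≡ 1 (mod 47).
Since 3^d ≡ 1 (mod 47), base 3 does not prove 47 composite.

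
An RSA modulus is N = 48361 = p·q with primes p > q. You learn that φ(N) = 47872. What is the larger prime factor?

353

φ(n) = (p−1)(q−1) = n − (p+q) + 1, so p + q = 48361 − 47872 + 1 = 490.
p and q are the roots of t² − 490t + 48361 = 0.
Discriminant: 490² − 4·48361 = 240100 − 193444 = 46656; √46656 = 216.
q = (490 − 216)/2 = 137, p = (490 + 216)/2 = 353.
Check: 137 · 353 = 48361.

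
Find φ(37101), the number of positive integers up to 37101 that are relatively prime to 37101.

24272

Factor: 37101 = 3 · 83 · 149.
φ(37101) = (3−1) · (83−1) · (149−1) = 2 · 82 · 148 = 24272.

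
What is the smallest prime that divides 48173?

67

48173 is odd.
Digit sum 23, not divisible by 3.
Ends in 3: not divisible by 5.
7: 48173 = 7·6881 + 6
11: 48173 = 11·4379 + 4
13: 48173 = 13·3705 + 8
17: 48173 = 17·2833 + 12
19: 48173 = 19·2535 + 8
23: 48173 = 23·2094 + 11
29: 48173 = 29·1661 + 4
31: 48173 = 31·1553 + 30
37: 48173 = 37·1301 + 36
41: 48173 = 41·1174 + 39
43: 48173 = 43·1120 + 13
47: 48173 = 47·1024 + 45
53: 48173 = 53·908 + 49
59: 48173 = 59·816 + 29
61: 48173 = 61·789 + 44
67: 48173 = 67·719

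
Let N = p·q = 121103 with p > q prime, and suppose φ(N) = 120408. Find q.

347

φ(n) = (p−1)(q−1) = n − (p+q) + 1, so p + q = 121103 − 120408 + 1 = 696.
p and q are the roots of t² − 696t + 121103 = 0.
Discriminant: 696² − 4·121103 = 484416 − 484412 = 4; √4 = 2.
q = (696 − 2)/2 = 347, p = (696 + 2)/2 = 349.
Check: 347 · 349 = 121103.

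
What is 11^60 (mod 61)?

11^1 ≡ 11 (mod 61)
11^2 ≡ 11^2 = 121 ≡ 60 (mod 61)
11^4 ≡ 60^2 = 3600 ≡ 1 (mod 61)
11^8 ≡ 1^2 = 1 ≡ 1 (mod 61)
11^16 ≡ 1^2 = 1 ≡ 1 (mod 61)
11^32 ≡ 1^2 = 1 ≡ 1 (mod 61)
60 = 32 + 16 + 8 + 4 in binary powers of 2.
So 11^60 ≡ 1 · 1 · 1 · 1 ≡ 1 (mod 61).
Since the result is 1, base 11 gives no evidence that 61 is composite.

1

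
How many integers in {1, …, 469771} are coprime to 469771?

446208

Factor: 469771 = 29 · 97 · 167.
φ(469771) = (29−1) · (97−1) · (167−1) = 28 · 96 · 166 = 446208.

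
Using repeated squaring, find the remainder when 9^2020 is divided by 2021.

9^1 ≡ 9 (mod 2021)
9^2 ≡ 9^2 = 81 ≡ 81 (mod 2021)
9^4 ≡ 81^2 = 6561 ≡ 498 (mod 2021)
9^8 ≡ 498^2 = 248004 ≡ 1442 (mod 2021)
9^16 ≡ 1442^2 = 2079364 ≡ 1776 (mod 2021)
9^32 ≡ 1776^2 = 3154176 ≡ 1416 (mod 2021)
9^64 ≡ 1416^2 = 2005056 ≡ 224 (mod 2021)
9^128 ≡ 224^2 = 50176 ≡ 1672 (mod 2021)
9^256 ≡ 1672^2 = 2795584 ≡ 541 (mod 2021)
9^512 ≡ 541^2 = 292681 ≡ 1657 (mod 2021)
9^1024 ≡ 1657^2 = 2745649 ≡ 1131 (mod 2021)
2020 = 1024 + 512 + 256 + 128 + 64 + 32 + 4 in binary powers of 2.
So 9^2020 ≡ 1131 · 1657 · 541 · 1672 · 224 · 1416 · 498 ≡ 1358 (mod 2021).
Since 1358 ≠ 1, base 9 is a Fermat witness: 2021 is composite.

1358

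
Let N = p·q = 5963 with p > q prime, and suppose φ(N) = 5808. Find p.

89

φ(n) = (p−1)(q−1) = n − (p+q) + 1, so p + q = 5963 − 5808 + 1 = 156.
p and q are the roots of t² − 156t + 5963 = 0.
Discriminant: 156² − 4·5963 = 24336 − 23852 = 484; √484 = 22.
q = (156 − 22)/2 = 67, p = (156 + 22)/2 = 89.
Check: 67 · 89 = 5963.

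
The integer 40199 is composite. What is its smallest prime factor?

61

40199 is odd.
Digit sum 23, not divisible by 3.
Ends in 9: not divisible by 5.
7: 40199 = 7·5742 + 5
11: 40199 = 11·3654 + 5
13: 40199 = 13·3092 + 3
17: 40199 = 17·2364 + 11
19: 40199 = 19·2115 + 14
23: 40199 = 23·1747 + 18
29: 40199 = 29·1386 + 5
31: 40199 = 31·1296 + 23
37: 40199 = 37·1086 + 17
41: 40199 = 41·980 + 19
43: 40199 = 43·934 + 37
47: 40199 = 47·855 + 14
53: 40199 = 53·758 + 25
59: 40199 = 59·681 + 20
61: 40199 = 61·659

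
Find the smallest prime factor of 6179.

37

6179 is odd.
Digit sum 23, not divisible by 3.
Ends in 9: not divisible by 5.
7: 6179 = 7·882 + 5
11: 6179 = 11·561 + 8
13: 6179 = 13·475 + 4
17: 6179 = 17·363 + 8
19: 6179 = 19·325 + 4
23: 6179 = 23·268 + 15
29: 6179 = 29·213 + 2
31: 6179 = 31·199 + 10
37: 6179 = 37·167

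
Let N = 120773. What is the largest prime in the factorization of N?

120773 = 23 · 5251
5251 = 59 · 89
89 is prime.
So 120773 = 23 · 59 · 89; the largest prime factor is 89.

89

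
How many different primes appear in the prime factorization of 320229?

5

320229 = 3^2 · 35581
35581 = 7 · 5083
5083 = 13 · 391
391 = 17 · 23
320229 = 3^2 · 7 · 13 · 17 · 23, which has 5 distinct prime factors.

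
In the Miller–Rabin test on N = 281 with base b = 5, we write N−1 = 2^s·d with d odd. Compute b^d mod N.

228

281 − 1 = 280 = 2^3 · 35, so d = 35.
5^1 ≡ 5 (mod 281)
5^2 ≡ 5^2 = 25 ≡ 25 (mod 281)
5^4 ≡ 25^2 = 625 ≡ 63 (mod 281)
5^8 ≡ 63^2 = 3969 ≡ 35 (mod 281)
5^16 ≡ 35^2 = 1225 ≡ 101 (mod 281)
5^32 ≡ 101^2 = 10201 ≡ 85 (mod 281)
35 = 32 + 2 + 1 in binary powers of 2.
So 5^35 ≡ 85 · 25 · 5 ≡ 228 (mod 281).
Squaring chain: 228 → 280 → 1; reaches −1, so base 5 does not prove 281 composite.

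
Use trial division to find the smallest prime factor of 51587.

79

51587 is odd.
Digit sum 26, not divisible by 3.
Ends in 7: not divisible by 5.
7: 51587 = 7·7369 + 4
11: 51587 = 11·4689 + 8
13: 51587 = 13·3968 + 3
17: 51587 = 17·3034 + 9
19: 51587 = 19·2715 + 2
23: 51587 = 23·2242 + 21
29: 51587 = 29·1778 + 25
31: 51587 = 31·1664 + 3
37: 51587 = 37·1394 + 9
41: 51587 = 41·1258 + 9
43: 51587 = 43·1199 + 30
47: 51587 = 47·1097 + 28
53: 51587 = 53·973 + 18
59: 51587 = 59·874 + 21
61: 51587 = 61·845 + 42
67: 51587 = 67·769 + 64
71: 51587 = 71·726 + 41
73: 51587 = 73·706 + 49
79: 51587 = 79·653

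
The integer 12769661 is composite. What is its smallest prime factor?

12769661 is odd.
Digit sum 38, not divisible by 3.
Ends in 1: not divisible by 5.
7: 12769661 = 7·1824237 + 2
11: 12769661 = 11·1160878 + 3
13: 12769661 = 13·982281 + 8
17: 12769661 = 17·751156 + 9
19: 12769661 = 19·672087 + 8
23: 12769661 = 23·555202 + 15
29: 12769661 = 29·440333 + 4
31: 12769661 = 31·411924 + 17
37: 12769661 = 37·345125 + 36
41: 12769661 = 41·311455 + 6
43: 12769661 = 43·296968 + 37
47: 12769661 = 47·271694 + 43
53: 12769661 = 53·240937

53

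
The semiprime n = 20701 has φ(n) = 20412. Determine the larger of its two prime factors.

φ(n) = (p−1)(q−1) = n − (p+q) + 1, so p + q = 20701 − 20412 + 1 = 290.
p and q are the roots of t² − 290t + 20701 = 0.
Discriminant: 290² − 4·20701 = 84100 − 82804 = 1296; √1296 = 36.
q = (290 − 36)/2 = 127, p = (290 + 36)/2 = 163.
Check: 127 · 163 = 20701.

163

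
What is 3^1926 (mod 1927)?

237

3^1 ≡ 3 (mod 1927)
3^2 ≡ 3^2 = 9 ≡ 9 (mod 1927)
3^4 ≡ 9^2 = 81 ≡ 81 (mod 1927)
3^8 ≡ 81^2 = 6561 ≡ 780 (mod 1927)
3^16 ≡ 780^2 = 608400 ≡ 1395 (mod 1927)
3^32 ≡ 1395^2 = 1946025 ≡ 1682 (mod 1927)
3^64 ≡ 1682^2 = 2829124 ≡ 288 (mod 1927)
3^128 ≡ 288^2 = 82944 ≡ 83 (mod 1927)
3^256 ≡ 83^2 = 6889 ≡ 1108 (mod 1927)
3^512 ≡ 1108^2 = 1227664 ≡ 165 (mod 1927)
3^1024 ≡ 165^2 = 27225 ≡ 247 (mod 1927)
1926 = 1024 + 512 + 256 + 128 + 4 + 2 in binary powers of 2.
So 3^1926 ≡ 247 · 165 · 1108 · 83 · 81 · 9 ≡ 237 (mod 1927).
Since 237 ≠ 1, base 3 is a Fermat witness: 1927 is composite.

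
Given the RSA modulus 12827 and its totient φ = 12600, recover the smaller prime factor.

101

φ(n) = (p−1)(q−1) = n − (p+q) + 1, so p + q = 12827 − 12600 + 1 = 228.
p and q are the roots of t² − 228t + 12827 = 0.
Discriminant: 228² − 4·12827 = 51984 − 51308 = 676; √676 = 26.
q = (228 − 26)/2 = 101, p = (228 + 26)/2 = 127.
Check: 101 · 127 = 12827.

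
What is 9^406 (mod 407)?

9^1 ≡ 9 (mod 407)
9^2 ≡ 9^2 = 81 ≡ 81 (mod 407)
9^4 ≡ 81^2 = 6561 ≡ 49 (mod 407)
9^8 ≡ 49^2 = 2401 ≡ 366 (mod 407)
9^16 ≡ 366^2 = 133956 ≡ 53 (mod 407)
9^32 ≡ 53^2 = 2809 ≡ 367 (mod 407)
9^64 ≡ 367^2 = 134689 ≡ 379 (mod 407)
9^128 ≡ 379^2 = 143641 ≡ 377 (mod 407)
9^256 ≡ 377^2 = 142129 ≡ 86 (mod 407)
406 = 256 + 128 + 16 + 4 + 2 in binary powers of 2.
So 9^406 ≡ 86 · 377 · 53 · 49 · 81 ≡ 9 (mod 407).
Since 9 ≠ 1, base 9 is a Fermat witness: 407 is composite.

9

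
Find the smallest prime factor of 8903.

8903 is odd.
Digit sum 20, not divisible by 3.
Ends in 3: not divisible by 5.
7: 8903 = 7·1271 + 6
11: 8903 = 11·809 + 4
13: 8903 = 13·684 + 11
17: 8903 = 17·523 + 12
19: 8903 = 19·468 + 11
23: 8903 = 23·387 + 2
29: 8903 = 29·307

29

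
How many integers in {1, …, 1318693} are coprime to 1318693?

Factor: 1318693 = 53 · 139 · 179.
φ(1318693) = (53−1) · (139−1) · (179−1) = 52 · 138 · 178 = 1277328.

1277328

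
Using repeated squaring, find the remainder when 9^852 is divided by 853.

1

9^1 ≡ 9 (mod 853)
9^2 ≡ 9^2 = 81 ≡ 81 (mod 853)
9^4 ≡ 81^2 = 6561 ≡ 590 (mod 853)
9^8 ≡ 590^2 = 348100 ≡ 76 (mod 853)
9^16 ≡ 76^2 = 5776 ≡ 658 (mod 853)
9^32 ≡ 658^2 = 432964 ≡ 493 (mod 853)
9^64 ≡ 493^2 = 243049 ≡ 797 (mod 853)
9^128 ≡ 797^2 = 635209 ≡ 577 (mod 853)
9^256 ≡ 577^2 = 332929 ≡ 259 (mod 853)
9^512 ≡ 259^2 = 67081 ≡ 547 (mod 853)
852 = 512 + 256 + 64 + 16 + 4 in binary powers of 2.
So 9^852 ≡ 547 · 259 · 797 · 658 · 590 ≡ 1 (mod 853).
Since the result is 1, base 9 gives no evidence that 853 is composite.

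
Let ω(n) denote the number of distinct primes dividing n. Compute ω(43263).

4

43263 = 3^2 · 4807
4807 = 11 · 437
437 = 19 · 23
43263 = 3^2 · 11 · 19 · 23, which has 4 distinct prime factors.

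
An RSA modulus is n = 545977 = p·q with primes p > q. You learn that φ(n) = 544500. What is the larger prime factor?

751

φ(n) = (p−1)(q−1) = n − (p+q) + 1, so p + q = 545977 − 544500 + 1 = 1478.
p and q are the roots of t² − 1478t + 545977 = 0.
Discriminant: 1478² − 4·545977 = 2184484 − 2183908 = 576; √576 = 24.
q = (1478 − 24)/2 = 727, p = (1478 + 24)/2 = 751.
Check: 727 · 751 = 545977.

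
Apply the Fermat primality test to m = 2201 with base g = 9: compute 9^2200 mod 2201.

9^1 ≡ 9 (mod 2201)
9^2 ≡ 9^2 = 81 ≡ 81 (mod 2201)
9^4 ≡ 81^2 = 6561 ≡ 2159 (mod 2201)
9^8 ≡ 2159^2 = 4661281 ≡ 1764 (mod 2201)
9^16 ≡ 1764^2 = 3111696 ≡ 1683 (mod 2201)
9^32 ≡ 1683^2 = 2832489 ≡ 2003 (mod 2201)
9^64 ≡ 2003^2 = 4012009 ≡ 1787 (mod 2201)
9^128 ≡ 1787^2 = 3193369 ≡ 1919 (mod 2201)
9^256 ≡ 1919^2 = 3682561 ≡ 288 (mod 2201)
9^512 ≡ 288^2 = 82944 ≡ 1507 (mod 2201)
9^1024 ≡ 1507^2 = 2271049 ≡ 1818 (mod 2201)
9^2048 ≡ 1818^2 = 3305124 ≡ 1423 (mod 2201)
2200 = 2048 + 128 + 16 + 8 in binary powers of 2.
So 9^2200 ≡ 1423 · 1919 · 1683 · 1764 ≡ 1741 (mod 2201).
Since 1741 ≠ 1, base 9 is a Fermat witness: 2201 is composite.

1741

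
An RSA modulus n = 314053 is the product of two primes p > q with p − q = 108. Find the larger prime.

617

Since p = q + 108, we have 314053 = q(q + 108), so q² + 108q − 314053 = 0.
Discriminant: 108² + 4·314053 = 11664 + 1256212 = 1267876; √1267876 = 1126.
q = (−108 + 1126)/2 = 509, and p = q + 108 = 617.
Check: 509 · 617 = 314053.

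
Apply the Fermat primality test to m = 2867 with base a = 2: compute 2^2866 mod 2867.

1015

2^1 ≡ 2 (mod 2867)
2^2 ≡ 2^2 = 4 ≡ 4 (mod 2867)
2^4 ≡ 4^2 = 16 ≡ 16 (mod 2867)
2^8 ≡ 16^2 = 256 ≡ 256 (mod 2867)
2^16 ≡ 256^2 = 65536 ≡ 2462 (mod 2867)
2^32 ≡ 2462^2 = 6061444 ≡ 606 (mod 2867)
2^64 ≡ 606^2 = 367236 ≡ 260 (mod 2867)
2^128 ≡ 260^2 = 67600 ≡ 1659 (mod 2867)
2^256 ≡ 1659^2 = 2752281 ≡ 2828 (mod 2867)
2^512 ≡ 2828^2 = 7997584 ≡ 1521 (mod 2867)
2^1024 ≡ 1521^2 = 2313441 ≡ 2639 (mod 2867)
2^2048 ≡ 2639^2 = 6964321 ≡ 378 (mod 2867)
2866 = 2048 + 512 + 256 + 32 + 16 + 2 in binary powers of 2.
So 2^2866 ≡ 378 · 1521 · 2828 · 606 · 2462 · 4 ≡ 1015 (mod 2867).
Since 1015 ≠ 1, base 2 is a Fermat witness: 2867 is composite.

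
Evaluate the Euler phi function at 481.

432

Factor: 481 = 13 · 37.
φ(481) = (13−1) · (37−1) = 12 · 36 = 432.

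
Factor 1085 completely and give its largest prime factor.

1085 = 5 · 217
217 = 7 · 31
31 is prime.
So 1085 = 5 · 7 · 31; the largest prime factor is 31.

31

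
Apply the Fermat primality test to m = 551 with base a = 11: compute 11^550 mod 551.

11^1 ≡ 11 (mod 551)
11^2 ≡ 11^2 = 121 ≡ 121 (mod 551)
11^4 ≡ 121^2 = 14641 ≡ 315 (mod 551)
11^8 ≡ 315^2 = 99225 ≡ 45 (mod 551)
11^16 ≡ 45^2 = 2025 ≡ 372 (mod 551)
11^32 ≡ 372^2 = 138384 ≡ 83 (mod 551)
11^64 ≡ 83^2 = 6889 ≡ 277 (mod 551)
11^128 ≡ 277^2 = 76729 ≡ 140 (mod 551)
11^256 ≡ 140^2 = 19600 ≡ 315 (mod 551)
11^512 ≡ 315^2 = 99225 ≡ 45 (mod 551)
550 = 512 + 32 + 4 + 2 in binary powers of 2.
So 11^550 ≡ 45 · 83 · 315 · 121 ≡ 410 (mod 551).
Since 410 ≠ 1, base 11 is a Fermat witness: 551 is composite.

410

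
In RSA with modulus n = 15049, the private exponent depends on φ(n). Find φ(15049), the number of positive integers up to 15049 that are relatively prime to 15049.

14800

Factor: 15049 = 101 · 149.
φ(15049) = (101−1) · (149−1) = 100 · 148 = 14800.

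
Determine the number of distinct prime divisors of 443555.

443555 = 5 · 88711
88711 = 7 · 12673
12673 = 19 · 667
667 = 23 · 29
443555 = 5 · 7 · 19 · 23 · 29, which has 5 distinct prime factors.

5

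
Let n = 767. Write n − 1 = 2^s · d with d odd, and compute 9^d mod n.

767 − 1 = 766 = 2^1 · 383, so d = 383.
9^1 ≡ 9 (mod 767)
9^2 ≡ 9^2 = 81 ≡ 81 (mod 767)
9^4 ≡ 81^2 = 6561 ≡ 425 (mod 767)
9^8 ≡ 425^2 = 180625 ≡ 380 (mod 767)
9^16 ≡ 380^2 = 144400 ≡ 204 (mod 767)
9^32 ≡ 204^2 = 41616 ≡ 198 (mod 767)
9^64 ≡ 198^2 = 39204 ≡ 87 (mod 767)
9^128 ≡ 87^2 = 7569 ≡ 666 (mod 767)
9^256 ≡ 666^2 = 443556 ≡ 230 (mod 767)
383 = 256 + 64 + 32 + 16 + 8 + 4 + 2 + 1 in binary powers of 2.
So 9^383 ≡ 230 · 87 · 198 · 204 · 380 · 425 · 81 · 9 ≡ 146 (mod 767).
Squaring chain: 146; never reaches −1, so base 9 is a Miller–Rabin witness that 767 is composite.

146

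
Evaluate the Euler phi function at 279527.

264600

Factor: 279527 = 31 · 71 · 127.
φ(279527) = (31−1) · (71−1) · (127−1) = 30 · 70 · 126 = 264600.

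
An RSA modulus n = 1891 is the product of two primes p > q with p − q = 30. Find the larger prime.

Since p = q + 30, we have 1891 = q(q + 30), so q² + 30q − 1891 = 0.
Discriminant: 30² + 4·1891 = 900 + 7564 = 8464; √8464 = 92.
q = (−30 + 92)/2 = 31, and p = q + 30 = 61.
Check: 31 · 61 = 1891.

61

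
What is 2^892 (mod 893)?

2^1 ≡ 2 (mod 893)
2^2 ≡ 2^2 = 4 ≡ 4 (mod 893)
2^4 ≡ 4^2 = 16 ≡ 16 (mod 893)
2^8 ≡ 16^2 = 256 ≡ 256 (mod 893)
2^16 ≡ 256^2 = 65536 ≡ 347 (mod 893)
2^32 ≡ 347^2 = 120409 ≡ 747 (mod 893)
2^64 ≡ 747^2 = 558009 ≡ 777 (mod 893)
2^128 ≡ 777^2 = 603729 ≡ 61 (mod 893)
2^256 ≡ 61^2 = 3721 ≡ 149 (mod 893)
2^512 ≡ 149^2 = 22201 ≡ 769 (mod 893)
892 = 512 + 256 + 64 + 32 + 16 + 8 + 4 in binary powers of 2.
So 2^892 ≡ 769 · 149 · 777 · 747 · 347 · 256 · 16 ≡ 777 (mod 893).
Since 777 ≠ 1, base 2 is a Fermat witness: 893 is composite.

777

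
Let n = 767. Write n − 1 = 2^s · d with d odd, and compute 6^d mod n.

767 − 1 = 766 = 2^1 · 383, so d = 383.
6^1 ≡ 6 (mod 767)
6^2 ≡ 6^2 = 36 ≡ 36 (mod 767)
6^4 ≡ 36^2 = 1296 ≡ 529 (mod 767)
6^8 ≡ 529^2 = 279841 ≡ 653 (mod 767)
6^16 ≡ 653^2 = 426409 ≡ 724 (mod 767)
6^32 ≡ 724^2 = 524176 ≡ 315 (mod 767)
6^64 ≡ 315^2 = 99225 ≡ 282 (mod 767)
6^128 ≡ 282^2 = 79524 ≡ 523 (mod 767)
6^256 ≡ 523^2 = 273529 ≡ 477 (mod 767)
383 = 256 + 64 + 32 + 16 + 8 + 4 + 2 + 1 in binary powers of 2.
So 6^383 ≡ 477 · 282 · 315 · 724 · 653 · 529 · 36 · 6 ≡ 544 (mod 767).
Squaring chain: 544; never reaches −1, so base 6 is a Miller–Rabin witness that 767 is composite.

544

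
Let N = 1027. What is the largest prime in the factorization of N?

1027 = 13 · 79
79 is prime.
So 1027 = 13 · 79; the largest prime factor is 79.

79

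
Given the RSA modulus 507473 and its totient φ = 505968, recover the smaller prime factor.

φ(n) = (p−1)(q−1) = n − (p+q) + 1, so p + q = 507473 − 505968 + 1 = 1506.
p and q are the roots of t² − 1506t + 507473 = 0.
Discriminant: 1506² − 4·507473 = 2268036 − 2029892 = 238144; √238144 = 488.
q = (1506 − 488)/2 = 509, p = (1506 + 488)/2 = 997.
Check: 509 · 997 = 507473.

509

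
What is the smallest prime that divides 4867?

4867 is odd.
Digit sum 25, not divisible by 3.
Ends in 7: not divisible by 5.
7: 4867 = 7·695 + 2
11: 4867 = 11·442 + 5
13: 4867 = 13·374 + 5
17: 4867 = 17·286 + 5
19: 4867 = 19·256 + 3
23: 4867 = 23·211 + 14
29: 4867 = 29·167 + 24
31: 4867 = 31·157

31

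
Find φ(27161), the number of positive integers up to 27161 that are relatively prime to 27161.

Factor: 27161 = 157 · 173.
φ(27161) = (157−1) · (173−1) = 156 · 172 = 26832.

26832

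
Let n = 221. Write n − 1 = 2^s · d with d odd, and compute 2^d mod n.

221 − 1 = 220 = 2^2 · 55, so d = 55.
2^1 ≡ 2 (mod 221)
2^2 ≡ 2^2 = 4 ≡ 4 (mod 221)
2^4 ≡ 4^2 = 16 ≡ 16 (mod 221)
2^8 ≡ 16^2 = 256 ≡ 35 (mod 221)
2^16 ≡ 35^2 = 1225 ≡ 120 (mod 221)
2^32 ≡ 120^2 = 14400 ≡ 35 (mod 221)
55 = 32 + 16 + 4 + 2 + 1 in binary powers of 2.
So 2^55 ≡ 35 · 120 · 16 · 4 · 2 ≡ 128 (mod 221).
Squaring chain: 128 → 30; never reaches −1, so base 2 is a Miller–Rabin witness that 221 is composite.

128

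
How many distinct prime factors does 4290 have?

5

4290 = 2 · 2145
2145 = 3 · 715
715 = 5 · 143
143 = 11 · 13
4290 = 2 · 3 · 5 · 11 · 13, which has 5 distinct prime factors.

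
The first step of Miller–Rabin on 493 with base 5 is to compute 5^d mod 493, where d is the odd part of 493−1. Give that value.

419

493 − 1 = 492 = 2^2 · 123, so d = 123.
5^1 ≡ 5 (mod 493)
5^2 ≡ 5^2 = 25 ≡ 25 (mod 493)
5^4 ≡ 25^2 = 625 ≡ 132 (mod 493)
5^8 ≡ 132^2 = 17424 ≡ 169 (mod 493)
5^16 ≡ 169^2 = 28561 ≡ 460 (mod 493)
5^32 ≡ 460^2 = 211600 ≡ 103 (mod 493)
5^64 ≡ 103^2 = 10609 ≡ 256 (mod 493)
123 = 64 + 32 + 16 + 8 + 2 + 1 in binary powers of 2.
So 5^123 ≡ 256 · 103 · 460 · 169 · 25 · 5 ≡ 419 (mod 493).
Squaring chain: 419 → 53; never reaches −1, so base 5 is a Miller–Rabin witness that 493 is composite.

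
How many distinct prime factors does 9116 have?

9116 = 2^2 · 2279
2279 = 43 · 53
9116 = 2^2 · 43 · 53, which has 3 distinct prime factors.

3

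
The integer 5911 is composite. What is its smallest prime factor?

5911 is odd.
Digit sum 16, not divisible by 3.
Ends in 1: not divisible by 5.
7: 5911 = 7·844 + 3
11: 5911 = 11·537 + 4
13: 5911 = 13·454 + 9
17: 5911 = 17·347 + 12
19: 5911 = 19·311 + 2
23: 5911 = 23·257

23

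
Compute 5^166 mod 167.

5^1 ≡ 5 (mod 167)
5^2 ≡ 5^2 = 25 ≡ 25 (mod 167)
5^4 ≡ 25^2 = 625 ≡ 124 (mod 167)
5^8 ≡ 124^2 = 15376 ≡ 12 (mod 167)
5^16 ≡ 12^2 = 144 ≡ 144 (mod 167)
5^32 ≡ 144^2 = 20736 ≡ 28 (mod 167)
5^64 ≡ 28^2 = 784 ≡ 116 (mod 167)
5^128 ≡ 116^2 = 13456 ≡ 96 (mod 167)
166 = 128 + 32 + 4 + 2 in binary powers of 2.
So 5^166 ≡ 96 · 28 · 124 · 25 ≡ 1 (mod 167).
Since the result is 1, base 5 gives no evidence that 167 is composite.

1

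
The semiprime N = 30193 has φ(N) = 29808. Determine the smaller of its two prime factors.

109

φ(n) = (p−1)(q−1) = n − (p+q) + 1, so p + q = 30193 − 29808 + 1 = 386.
p and q are the roots of t² − 386t + 30193 = 0.
Discriminant: 386² − 4·30193 = 148996 − 120772 = 28224; √28224 = 168.
q = (386 − 168)/2 = 109, p = (386 + 168)/2 = 277.
Check: 109 · 277 = 30193.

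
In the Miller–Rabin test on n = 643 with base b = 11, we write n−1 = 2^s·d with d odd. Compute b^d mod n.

643 − 1 = 642 = 2^1 · 321, so d = 321.
11^1 ≡ 11 (mod 643)
11^2 ≡ 11^2 = 121 ≡ 121 (mod 643)
11^4 ≡ 121^2 = 14641 ≡ 495 (mod 643)
11^8 ≡ 495^2 = 245025 ≡ 42 (mod 643)
11^16 ≡ 42^2 = 1764 ≡ 478 (mod 643)
11^32 ≡ 478^2 = 228484 ≡ 219 (mod 643)
11^64 ≡ 219^2 = 47961 ≡ 379 (mod 643)
11^128 ≡ 379^2 = 143641 ≡ 252 (mod 643)
11^256 ≡ 252^2 = 63504 ≡ 490 (mod 643)
321 = 256 + 64 + 1 in binary powers of 2.
So 11^321 ≡ 490 · 379 · 11 ≡ 642 (mod 643).
Since 11^d ≡ 642 (mod 643), base 11 does not prove 643 composite.

642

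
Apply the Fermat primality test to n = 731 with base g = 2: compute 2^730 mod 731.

2^1 ≡ 2 (mod 731)
2^2 ≡ 2^2 = 4 ≡ 4 (mod 731)
2^4 ≡ 4^2 = 16 ≡ 16 (mod 731)
2^8 ≡ 16^2 = 256 ≡ 256 (mod 731)
2^16 ≡ 256^2 = 65536 ≡ 477 (mod 731)
2^32 ≡ 477^2 = 227529 ≡ 188 (mod 731)
2^64 ≡ 188^2 = 35344 ≡ 256 (mod 731)
2^128 ≡ 256^2 = 65536 ≡ 477 (mod 731)
2^256 ≡ 477^2 = 227529 ≡ 188 (mod 731)
2^512 ≡ 188^2 = 35344 ≡ 256 (mod 731)
730 = 512 + 128 + 64 + 16 + 8 + 2 in binary powers of 2.
So 2^730 ≡ 256 · 477 · 256 · 477 · 256 · 4 ≡ 4 (mod 731).
Since 4 ≠ 1, base 2 is a Fermat witness: 731 is composite.

4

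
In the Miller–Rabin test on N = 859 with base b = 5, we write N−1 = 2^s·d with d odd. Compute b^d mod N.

1

859 − 1 = 858 = 2^1 · 429, so d = 429.
5^1 ≡ 5 (mod 859)
5^2 ≡ 5^2 = 25 ≡ 25 (mod 859)
5^4 ≡ 25^2 = 625 ≡ 625 (mod 859)
5^8 ≡ 625^2 = 390625 ≡ 639 (mod 859)
5^16 ≡ 639^2 = 408321 ≡ 296 (mod 859)
5^32 ≡ 296^2 = 87616 ≡ 857 (mod 859)
5^64 ≡ 857^2 = 734449 ≡ 4 (mod 859)
5^128 ≡ 4^2 = 16 ≡ 16 (mod 859)
5^256 ≡ 16^2 = 256 ≡ 256 (mod 859)
429 = 256 + 128 + 32 + 8 + 4 + 1 in binary powers of 2.
So 5^429 ≡ 256 · 16 · 857 · 639 · 625 · 5 ≡ 1 (mod 859).
Since 5^d ≡ 1 (mod 859), base 5 does not prove 859 composite.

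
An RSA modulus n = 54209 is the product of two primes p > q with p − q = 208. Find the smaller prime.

Since p = q + 208, we have 54209 = q(q + 208), so q² + 208q − 54209 = 0.
Discriminant: 208² + 4·54209 = 43264 + 216836 = 260100; √260100 = 510.
q = (−208 + 510)/2 = 151, and p = q + 208 = 359.
Check: 151 · 359 = 54209.

151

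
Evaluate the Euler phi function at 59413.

Factor: 59413 = 19 · 53 · 59.
φ(59413) = (19−1) · (53−1) · (59−1) = 18 · 52 · 58 = 54288.

54288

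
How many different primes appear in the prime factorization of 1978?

1978 = 2 · 989
989 = 23 · 43
1978 = 2 · 23 · 43, which has 3 distinct prime factors.

3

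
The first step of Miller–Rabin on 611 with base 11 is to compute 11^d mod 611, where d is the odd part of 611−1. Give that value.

611 − 1 = 610 = 2^1 · 305, so d = 305.
11^1 ≡ 11 (mod 611)
11^2 ≡ 11^2 = 121 ≡ 121 (mod 611)
11^4 ≡ 121^2 = 14641 ≡ 588 (mod 611)
11^8 ≡ 588^2 = 345744 ≡ 529 (mod 611)
11^16 ≡ 529^2 = 279841 ≡ 3 (mod 611)
11^32 ≡ 3^2 = 9 ≡ 9 (mod 611)
11^64 ≡ 9^2 = 81 ≡ 81 (mod 611)
11^128 ≡ 81^2 = 6561 ≡ 451 (mod 611)
11^256 ≡ 451^2 = 203401 ≡ 549 (mod 611)
305 = 256 + 32 + 16 + 1 in binary powers of 2.
So 11^305 ≡ 549 · 9 · 3 · 11 ≡ 527 (mod 611).
Squaring chain: 527; never reaches −1, so base 11 is a Miller–Rabin witness that 611 is composite.

527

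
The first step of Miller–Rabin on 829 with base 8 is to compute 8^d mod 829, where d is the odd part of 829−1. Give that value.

829 − 1 = 828 = 2^2 · 207, so d = 207.
8^1 ≡ 8 (mod 829)
8^2 ≡ 8^2 = 64 ≡ 64 (mod 829)
8^4 ≡ 64^2 = 4096 ≡ 780 (mod 829)
8^8 ≡ 780^2 = 608400 ≡ 743 (mod 829)
8^16 ≡ 743^2 = 552049 ≡ 764 (mod 829)
8^32 ≡ 764^2 = 583696 ≡ 80 (mod 829)
8^64 ≡ 80^2 = 6400 ≡ 597 (mod 829)
8^128 ≡ 597^2 = 356409 ≡ 768 (mod 829)
207 = 128 + 64 + 8 + 4 + 2 + 1 in binary powers of 2.
So 8^207 ≡ 768 · 597 · 743 · 780 · 64 · 8 ≡ 246 (mod 829).
Squaring chain: 246 → 828; reaches −1, so base 8 does not prove 829 composite.

246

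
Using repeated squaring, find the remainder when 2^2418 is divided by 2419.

1138

2^1 ≡ 2 (mod 2419)
2^2 ≡ 2^2 = 4 ≡ 4 (mod 2419)
2^4 ≡ 4^2 = 16 ≡ 16 (mod 2419)
2^8 ≡ 16^2 = 256 ≡ 256 (mod 2419)
2^16 ≡ 256^2 = 65536 ≡ 223 (mod 2419)
2^32 ≡ 223^2 = 49729 ≡ 1349 (mod 2419)
2^64 ≡ 1349^2 = 1819801 ≡ 713 (mod 2419)
2^128 ≡ 713^2 = 508369 ≡ 379 (mod 2419)
2^256 ≡ 379^2 = 143641 ≡ 920 (mod 2419)
2^512 ≡ 920^2 = 846400 ≡ 2169 (mod 2419)
2^1024 ≡ 2169^2 = 4704561 ≡ 2025 (mod 2419)
2^2048 ≡ 2025^2 = 4100625 ≡ 420 (mod 2419)
2418 = 2048 + 256 + 64 + 32 + 16 + 2 in binary powers of 2.
So 2^2418 ≡ 420 · 920 · 713 · 1349 · 223 · 4 ≡ 1138 (mod 2419).
Since 1138 ≠ 1, base 2 is a Fermat witness: 2419 is composite.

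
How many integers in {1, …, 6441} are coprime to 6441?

4032

Factor: 6441 = 3 · 19 · 113.
φ(6441) = (3−1) · (19−1) · (113−1) = 2 · 18 · 112 = 4032.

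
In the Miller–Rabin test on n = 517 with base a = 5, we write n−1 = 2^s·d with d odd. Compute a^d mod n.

20

517 − 1 = 516 = 2^2 · 129, so d = 129.
5^1 ≡ 5 (mod 517)
5^2 ≡ 5^2 = 25 ≡ 25 (mod 517)
5^4 ≡ 25^2 = 625 ≡ 108 (mod 517)
5^8 ≡ 108^2 = 11664 ≡ 290 (mod 517)
5^16 ≡ 290^2 = 84100 ≡ 346 (mod 517)
5^32 ≡ 346^2 = 119716 ≡ 289 (mod 517)
5^64 ≡ 289^2 = 83521 ≡ 284 (mod 517)
5^128 ≡ 284^2 = 80656 ≡ 4 (mod 517)
129 = 128 + 1 in binary powers of 2.
So 5^129 ≡ 4 · 5 ≡ 20 (mod 517).
Squaring chain: 20 → 400; never reaches −1, so base 5 is a Miller–Rabin witness that 517 is composite.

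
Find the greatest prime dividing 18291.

67

18291 = 3 · 6097
6097 = 7 · 871
871 = 13 · 67
67 is prime.
So 18291 = 3 · 7 · 13 · 67; the largest prime factor is 67.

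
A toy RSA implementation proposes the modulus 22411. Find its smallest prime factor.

22411 is odd.
Digit sum 10, not divisible by 3.
Ends in 1: not divisible by 5.
7: 22411 = 7·3201 + 4
11: 22411 = 11·2037 + 4
13: 22411 = 13·1723 + 12
17: 22411 = 17·1318 + 5
19: 22411 = 19·1179 + 10
23: 22411 = 23·974 + 9
29: 22411 = 29·772 + 23
31: 22411 = 31·722 + 29
37: 22411 = 37·605 + 26
41: 22411 = 41·546 + 25
43: 22411 = 43·521 + 8
47: 22411 = 47·476 + 39
53: 22411 = 53·422 + 45
59: 22411 = 59·379 + 50
61: 22411 = 61·367 + 24
67: 22411 = 67·334 + 33
71: 22411 = 71·315 + 46
73: 22411 = 73·307

73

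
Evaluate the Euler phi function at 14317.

Factor: 14317 = 103 · 139.
φ(14317) = (103−1) · (139−1) = 102 · 138 = 14076.

14076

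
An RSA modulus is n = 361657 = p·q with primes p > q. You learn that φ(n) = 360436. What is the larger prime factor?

719

φ(n) = (p−1)(q−1) = n − (p+q) + 1, so p + q = 361657 − 360436 + 1 = 1222.
p and q are the roots of t² − 1222t + 361657 = 0.
Discriminant: 1222² − 4·361657 = 1493284 − 1446628 = 46656; √46656 = 216.
q = (1222 − 216)/2 = 503, p = (1222 + 216)/2 = 719.
Check: 503 · 719 = 361657.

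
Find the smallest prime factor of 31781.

31781 is odd.
Digit sum 20, not divisible by 3.
Ends in 1: not divisible by 5.
7: 31781 = 7·4540 + 1
11: 31781 = 11·2889 + 2
13: 31781 = 13·2444 + 9
17: 31781 = 17·1869 + 8
19: 31781 = 19·1672 + 13
23: 31781 = 23·1381 + 18
29: 31781 = 29·1095 + 26
31: 31781 = 31·1025 + 6
37: 31781 = 37·858 + 35
41: 31781 = 41·775 + 6
43: 31781 = 43·739 + 4
47: 31781 = 47·676 + 9
53: 31781 = 53·599 + 34
59: 31781 = 59·538 + 39
61: 31781 = 61·521

61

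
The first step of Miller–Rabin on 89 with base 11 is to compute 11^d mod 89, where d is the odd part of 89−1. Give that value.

88

89 − 1 = 88 = 2^3 · 11, so d = 11.
11^1 ≡ 11 (mod 89)
11^2 ≡ 11^2 = 121 ≡ 32 (mod 89)
11^4 ≡ 32^2 = 1024 ≡ 45 (mod 89)
11^8 ≡ 45^2 = 2025 ≡ 67 (mod 89)
11 = 8 + 2 + 1 in binary powers of 2.
So 11^11 ≡ 67 · 32 · 11 ≡ 88 (mod 89).
Since 11^d ≡ 88 (mod 89), base 11 does not prove 89 composite.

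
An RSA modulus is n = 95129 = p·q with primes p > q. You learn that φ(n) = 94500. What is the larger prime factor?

379

φ(n) = (p−1)(q−1) = n − (p+q) + 1, so p + q = 95129 − 94500 + 1 = 630.
p and q are the roots of t² − 630t + 95129 = 0.
Discriminant: 630² − 4·95129 = 396900 − 380516 = 16384; √16384 = 128.
q = (630 − 128)/2 = 251, p = (630 + 128)/2 = 379.
Check: 251 · 379 = 95129.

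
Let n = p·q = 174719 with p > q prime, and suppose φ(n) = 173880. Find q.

φ(n) = (p−1)(q−1) = n − (p+q) + 1, so p + q = 174719 − 173880 + 1 = 840.
p and q are the roots of t² − 840t + 174719 = 0.
Discriminant: 840² − 4·174719 = 705600 − 698876 = 6724; √6724 = 82.
q = (840 − 82)/2 = 379, p = (840 + 82)/2 = 461.
Check: 379 · 461 = 174719.

379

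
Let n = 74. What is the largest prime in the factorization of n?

74 = 2 · 37
37 is prime.
So 74 = 2 · 37; the largest prime factor is 37.

37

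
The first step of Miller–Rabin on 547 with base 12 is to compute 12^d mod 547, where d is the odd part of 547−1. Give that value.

547 − 1 = 546 = 2^1 · 273, so d = 273.
12^1 ≡ 12 (mod 547)
12^2 ≡ 12^2 = 144 ≡ 144 (mod 547)
12^4 ≡ 144^2 = 20736 ≡ 497 (mod 547)
12^8 ≡ 497^2 = 247009 ≡ 312 (mod 547)
12^16 ≡ 312^2 = 97344 ≡ 525 (mod 547)
12^32 ≡ 525^2 = 275625 ≡ 484 (mod 547)
12^64 ≡ 484^2 = 234256 ≡ 140 (mod 547)
12^128 ≡ 140^2 = 19600 ≡ 455 (mod 547)
12^256 ≡ 455^2 = 207025 ≡ 259 (mod 547)
273 = 256 + 16 + 1 in binary powers of 2.
So 12^273 ≡ 259 · 525 · 12 ≡ 546 (mod 547).
Since 12^d ≡ 546 (mod 547), base 12 does not prove 547 composite.

546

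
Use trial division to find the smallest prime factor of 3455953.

43

3455953 is odd.
Digit sum 34, not divisible by 3.
Ends in 3: not divisible by 5.
7: 3455953 = 7·493707 + 4
11: 3455953 = 11·314177 + 6
13: 3455953 = 13·265842 + 7
17: 3455953 = 17·203291 + 6
19: 3455953 = 19·181892 + 5
23: 3455953 = 23·150258 + 19
29: 3455953 = 29·119170 + 23
31: 3455953 = 31·111482 + 11
37: 3455953 = 37·93404 + 5
41: 3455953 = 41·84291 + 22
43: 3455953 = 43·80371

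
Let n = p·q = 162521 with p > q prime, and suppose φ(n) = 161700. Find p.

φ(n) = (p−1)(q−1) = n − (p+q) + 1, so p + q = 162521 − 161700 + 1 = 822.
p and q are the roots of t² − 822t + 162521 = 0.
Discriminant: 822² − 4·162521 = 675684 − 650084 = 25600; √25600 = 160.
q = (822 − 160)/2 = 331, p = (822 + 160)/2 = 491.
Check: 331 · 491 = 162521.

491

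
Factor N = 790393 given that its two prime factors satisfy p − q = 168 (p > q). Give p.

Since p = q + 168, we have 790393 = q(q + 168), so q² + 168q − 790393 = 0.
Discriminant: 168² + 4·790393 = 28224 + 3161572 = 3189796; √3189796 = 1786.
q = (−168 + 1786)/2 = 809, and p = q + 168 = 977.
Check: 809 · 977 = 790393.

977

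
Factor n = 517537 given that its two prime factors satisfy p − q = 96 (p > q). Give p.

Since p = q + 96, we have 517537 = q(q + 96), so q² + 96q − 517537 = 0.
Discriminant: 96² + 4·517537 = 9216 + 2070148 = 2079364; √2079364 = 1442.
q = (−96 + 1442)/2 = 673, and p = q + 96 = 769.
Check: 673 · 769 = 517537.

769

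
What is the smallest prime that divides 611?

13

611 is odd.
Digit sum 8, not divisible by 3.
Ends in 1: not divisible by 5.
7: 611 = 7·87 + 2
11: 611 = 11·55 + 6
13: 611 = 13·47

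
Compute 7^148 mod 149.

7^1 ≡ 7 (mod 149)
7^2 ≡ 7^2 = 49 ≡ 49 (mod 149)
7^4 ≡ 49^2 = 2401 ≡ 17 (mod 149)
7^8 ≡ 17^2 = 289 ≡ 140 (mod 149)
7^16 ≡ 140^2 = 19600 ≡ 81 (mod 149)
7^32 ≡ 81^2 = 6561 ≡ 5 (mod 149)
7^64 ≡ 5^2 = 25 ≡ 25 (mod 149)
7^128 ≡ 25^2 = 625 ≡ 29 (mod 149)
148 = 128 + 16 + 4 in binary powers of 2.
So 7^148 ≡ 29 · 81 · 17 ≡ 1 (mod 149).
Since the result is 1, base 7 gives no evidence that 149 is composite.

1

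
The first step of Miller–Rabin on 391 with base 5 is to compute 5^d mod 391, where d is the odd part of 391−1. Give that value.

391 − 1 = 390 = 2^1 · 195, so d = 195.
5^1 ≡ 5 (mod 391)
5^2 ≡ 5^2 = 25 ≡ 25 (mod 391)
5^4 ≡ 25^2 = 625 ≡ 234 (mod 391)
5^8 ≡ 234^2 = 54756 ≡ 16 (mod 391)
5^16 ≡ 16^2 = 256 ≡ 256 (mod 391)
5^32 ≡ 256^2 = 65536 ≡ 239 (mod 391)
5^64 ≡ 239^2 = 57121 ≡ 35 (mod 391)
5^128 ≡ 35^2 = 1225 ≡ 52 (mod 391)
195 = 128 + 64 + 2 + 1 in binary powers of 2.
So 5^195 ≡ 52 · 35 · 25 · 5 ≡ 329 (mod 391).
Squaring chain: 329; never reaches −1, so base 5 is a Miller–Rabin witness that 391 is composite.

329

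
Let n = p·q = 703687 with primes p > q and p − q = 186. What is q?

751

Since p = q + 186, we have 703687 = q(q + 186), so q² + 186q − 703687 = 0.
Discriminant: 186² + 4·703687 = 34596 + 2814748 = 2849344; √2849344 = 1688.
q = (−186 + 1688)/2 = 751, and p = q + 186 = 937.
Check: 751 · 937 = 703687.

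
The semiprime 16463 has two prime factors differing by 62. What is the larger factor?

Since p = q + 62, we have 16463 = q(q + 62), so q² + 62q − 16463 = 0.
Discriminant: 62² + 4·16463 = 3844 + 65852 = 69696; √69696 = 264.
q = (−62 + 264)/2 = 101, and p = q + 62 = 163.
Check: 101 · 163 = 16463.

163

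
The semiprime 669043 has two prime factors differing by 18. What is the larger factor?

Since p = q + 18, we have 669043 = q(q + 18), so q² + 18q − 669043 = 0.
Discriminant: 18² + 4·669043 = 324 + 2676172 = 2676496; √2676496 = 1636.
q = (−18 + 1636)/2 = 809, and p = q + 18 = 827.
Check: 809 · 827 = 669043.

827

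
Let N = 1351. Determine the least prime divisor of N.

1351 is odd.
Digit sum 10, not divisible by 3.
Ends in 1: not divisible by 5.
7: 1351 = 7·193

7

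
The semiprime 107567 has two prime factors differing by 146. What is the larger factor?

409

Since p = q + 146, we have 107567 = q(q + 146), so q² + 146q − 107567 = 0.
Discriminant: 146² + 4·107567 = 21316 + 430268 = 451584; √451584 = 672.
q = (−146 + 672)/2 = 263, and p = q + 146 = 409.
Check: 263 · 409 = 107567.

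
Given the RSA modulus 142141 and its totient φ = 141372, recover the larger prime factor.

463

φ(n) = (p−1)(q−1) = n − (p+q) + 1, so p + q = 142141 − 141372 + 1 = 770.
p and q are the roots of t² − 770t + 142141 = 0.
Discriminant: 770² − 4·142141 = 592900 − 568564 = 24336; √24336 = 156.
q = (770 − 156)/2 = 307, p = (770 + 156)/2 = 463.
Check: 307 · 463 = 142141.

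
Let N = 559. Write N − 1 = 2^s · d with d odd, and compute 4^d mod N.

559 − 1 = 558 = 2^1 · 279, so d = 279.
4^1 ≡ 4 (mod 559)
4^2 ≡ 4^2 = 16 ≡ 16 (mod 559)
4^4 ≡ 16^2 = 256 ≡ 256 (mod 559)
4^8 ≡ 256^2 = 65536 ≡ 133 (mod 559)
4^16 ≡ 133^2 = 17689 ≡ 360 (mod 559)
4^32 ≡ 360^2 = 129600 ≡ 471 (mod 559)
4^64 ≡ 471^2 = 221841 ≡ 477 (mod 559)
4^128 ≡ 477^2 = 227529 ≡ 16 (mod 559)
4^256 ≡ 16^2 = 256 ≡ 256 (mod 559)
279 = 256 + 16 + 4 + 2 + 1 in binary powers of 2.
So 4^279 ≡ 256 · 360 · 256 · 16 · 4 ≡ 441 (mod 559).
Squaring chain: 441; never reaches −1, so base 4 is a Miller–Rabin witness that 559 is composite.

441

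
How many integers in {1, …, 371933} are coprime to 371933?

350064

Factor: 371933 = 23 · 103 · 157.
φ(371933) = (23−1) · (103−1) · (157−1) = 22 · 102 · 156 = 350064.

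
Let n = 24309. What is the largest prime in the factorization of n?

73

24309 = 3 · 8103
8103 = 3 · 2701
2701 = 37 · 73
73 is prime.
So 24309 = 3^2 · 37 · 73; the largest prime factor is 73.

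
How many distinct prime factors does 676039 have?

5

676039 = 7 · 96577
96577 = 13 · 7429
7429 = 17 · 437
437 = 19 · 23
676039 = 7 · 13 · 17 · 19 · 23, which has 5 distinct prime factors.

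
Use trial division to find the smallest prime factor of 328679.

13

328679 is odd.
Digit sum 35, not divisible by 3.
Ends in 9: not divisible by 5.
7: 328679 = 7·46954 + 1
11: 328679 = 11·29879 + 10
13: 328679 = 13·25283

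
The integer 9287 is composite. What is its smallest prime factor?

37

9287 is odd.
Digit sum 26, not divisible by 3.
Ends in 7: not divisible by 5.
7: 9287 = 7·1326 + 5
11: 9287 = 11·844 + 3
13: 9287 = 13·714 + 5
17: 9287 = 17·546 + 5
19: 9287 = 19·488 + 15
23: 9287 = 23·403 + 18
29: 9287 = 29·320 + 7
31: 9287 = 31·299 + 18
37: 9287 = 37·251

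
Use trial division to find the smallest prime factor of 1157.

13

1157 is odd.
Digit sum 14, not divisible by 3.
Ends in 7: not divisible by 5.
7: 1157 = 7·165 + 2
11: 1157 = 11·105 + 2
13: 1157 = 13·89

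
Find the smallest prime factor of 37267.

83

37267 is odd.
Digit sum 25, not divisible by 3.
Ends in 7: not divisible by 5.
7: 37267 = 7·5323 + 6
11: 37267 = 11·3387 + 10
13: 37267 = 13·2866 + 9
17: 37267 = 17·2192 + 3
19: 37267 = 19·1961 + 8
23: 37267 = 23·1620 + 7
29: 37267 = 29·1285 + 2
31: 37267 = 31·1202 + 5
37: 37267 = 37·1007 + 8
41: 37267 = 41·908 + 39
43: 37267 = 43·866 + 29
47: 37267 = 47·792 + 43
53: 37267 = 53·703 + 8
59: 37267 = 59·631 + 38
61: 37267 = 61·610 + 57
67: 37267 = 67·556 + 15
71: 37267 = 71·524 + 63
73: 37267 = 73·510 + 37
79: 37267 = 79·471 + 58
83: 37267 = 83·449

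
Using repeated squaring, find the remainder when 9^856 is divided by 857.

9^1 ≡ 9 (mod 857)
9^2 ≡ 9^2 = 81 ≡ 81 (mod 857)
9^4 ≡ 81^2 = 6561 ≡ 562 (mod 857)
9^8 ≡ 562^2 = 315844 ≡ 468 (mod 857)
9^16 ≡ 468^2 = 219024 ≡ 489 (mod 857)
9^32 ≡ 489^2 = 239121 ≡ 18 (mod 857)
9^64 ≡ 18^2 = 324 ≡ 324 (mod 857)
9^128 ≡ 324^2 = 104976 ≡ 422 (mod 857)
9^256 ≡ 422^2 = 178084 ≡ 685 (mod 857)
9^512 ≡ 685^2 = 469225 ≡ 446 (mod 857)
856 = 512 + 256 + 64 + 16 + 8 in binary powers of 2.
So 9^856 ≡ 446 · 685 · 324 · 489 · 468 ≡ 1 (mod 857).
Since the result is 1, base 9 gives no evidence that 857 is composite.

1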